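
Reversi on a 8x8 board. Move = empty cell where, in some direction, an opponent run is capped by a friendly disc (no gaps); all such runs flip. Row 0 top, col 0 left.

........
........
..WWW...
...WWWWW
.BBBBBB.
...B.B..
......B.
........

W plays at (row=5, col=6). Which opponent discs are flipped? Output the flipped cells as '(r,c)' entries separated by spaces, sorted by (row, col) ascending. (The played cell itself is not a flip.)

Answer: (4,5) (4,6)

Derivation:
Dir NW: opp run (4,5) capped by W -> flip
Dir N: opp run (4,6) capped by W -> flip
Dir NE: first cell '.' (not opp) -> no flip
Dir W: opp run (5,5), next='.' -> no flip
Dir E: first cell '.' (not opp) -> no flip
Dir SW: first cell '.' (not opp) -> no flip
Dir S: opp run (6,6), next='.' -> no flip
Dir SE: first cell '.' (not opp) -> no flip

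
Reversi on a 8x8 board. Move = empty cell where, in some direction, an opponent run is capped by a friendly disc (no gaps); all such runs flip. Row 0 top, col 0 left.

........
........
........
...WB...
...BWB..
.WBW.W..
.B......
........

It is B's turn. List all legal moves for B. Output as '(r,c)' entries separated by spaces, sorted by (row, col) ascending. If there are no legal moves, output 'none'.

(2,2): no bracket -> illegal
(2,3): flips 1 -> legal
(2,4): no bracket -> illegal
(3,2): flips 1 -> legal
(3,5): no bracket -> illegal
(4,0): no bracket -> illegal
(4,1): flips 1 -> legal
(4,2): no bracket -> illegal
(4,6): no bracket -> illegal
(5,0): flips 1 -> legal
(5,4): flips 2 -> legal
(5,6): no bracket -> illegal
(6,0): no bracket -> illegal
(6,2): no bracket -> illegal
(6,3): flips 1 -> legal
(6,4): no bracket -> illegal
(6,5): flips 1 -> legal
(6,6): no bracket -> illegal

Answer: (2,3) (3,2) (4,1) (5,0) (5,4) (6,3) (6,5)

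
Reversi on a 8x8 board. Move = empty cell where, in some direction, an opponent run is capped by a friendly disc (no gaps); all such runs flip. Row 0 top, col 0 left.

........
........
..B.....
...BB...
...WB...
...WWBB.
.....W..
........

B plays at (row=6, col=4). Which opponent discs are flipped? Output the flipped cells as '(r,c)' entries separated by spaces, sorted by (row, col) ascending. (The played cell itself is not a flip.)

Dir NW: opp run (5,3), next='.' -> no flip
Dir N: opp run (5,4) capped by B -> flip
Dir NE: first cell 'B' (not opp) -> no flip
Dir W: first cell '.' (not opp) -> no flip
Dir E: opp run (6,5), next='.' -> no flip
Dir SW: first cell '.' (not opp) -> no flip
Dir S: first cell '.' (not opp) -> no flip
Dir SE: first cell '.' (not opp) -> no flip

Answer: (5,4)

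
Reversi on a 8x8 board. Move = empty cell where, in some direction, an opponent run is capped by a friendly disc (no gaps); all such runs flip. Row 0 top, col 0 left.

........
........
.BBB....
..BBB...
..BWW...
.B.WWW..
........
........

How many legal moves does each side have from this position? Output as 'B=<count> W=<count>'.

Answer: B=6 W=7

Derivation:
-- B to move --
(3,5): no bracket -> illegal
(4,5): flips 2 -> legal
(4,6): no bracket -> illegal
(5,2): flips 1 -> legal
(5,6): no bracket -> illegal
(6,2): no bracket -> illegal
(6,3): flips 2 -> legal
(6,4): flips 3 -> legal
(6,5): flips 2 -> legal
(6,6): flips 2 -> legal
B mobility = 6
-- W to move --
(1,0): flips 2 -> legal
(1,1): flips 2 -> legal
(1,2): no bracket -> illegal
(1,3): flips 2 -> legal
(1,4): no bracket -> illegal
(2,0): no bracket -> illegal
(2,4): flips 1 -> legal
(2,5): flips 1 -> legal
(3,0): no bracket -> illegal
(3,1): flips 1 -> legal
(3,5): no bracket -> illegal
(4,0): no bracket -> illegal
(4,1): flips 1 -> legal
(4,5): no bracket -> illegal
(5,0): no bracket -> illegal
(5,2): no bracket -> illegal
(6,0): no bracket -> illegal
(6,1): no bracket -> illegal
(6,2): no bracket -> illegal
W mobility = 7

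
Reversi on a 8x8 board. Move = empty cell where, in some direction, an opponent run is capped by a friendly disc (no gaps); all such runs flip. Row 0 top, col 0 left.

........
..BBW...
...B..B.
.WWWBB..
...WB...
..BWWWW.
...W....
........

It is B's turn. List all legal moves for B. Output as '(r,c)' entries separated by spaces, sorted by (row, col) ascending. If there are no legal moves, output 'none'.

Answer: (0,5) (1,5) (2,2) (3,0) (4,1) (4,2) (5,7) (6,2) (6,4) (6,6) (7,3) (7,4)

Derivation:
(0,3): no bracket -> illegal
(0,4): no bracket -> illegal
(0,5): flips 1 -> legal
(1,5): flips 1 -> legal
(2,0): no bracket -> illegal
(2,1): no bracket -> illegal
(2,2): flips 1 -> legal
(2,4): no bracket -> illegal
(2,5): no bracket -> illegal
(3,0): flips 3 -> legal
(4,0): no bracket -> illegal
(4,1): flips 1 -> legal
(4,2): flips 1 -> legal
(4,5): no bracket -> illegal
(4,6): no bracket -> illegal
(4,7): no bracket -> illegal
(5,7): flips 4 -> legal
(6,2): flips 1 -> legal
(6,4): flips 1 -> legal
(6,5): no bracket -> illegal
(6,6): flips 1 -> legal
(6,7): no bracket -> illegal
(7,2): no bracket -> illegal
(7,3): flips 4 -> legal
(7,4): flips 1 -> legal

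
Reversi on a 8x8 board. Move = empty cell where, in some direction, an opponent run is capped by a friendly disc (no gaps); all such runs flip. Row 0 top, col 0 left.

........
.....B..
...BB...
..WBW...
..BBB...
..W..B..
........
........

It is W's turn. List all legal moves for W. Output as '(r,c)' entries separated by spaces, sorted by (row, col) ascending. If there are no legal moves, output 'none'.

Answer: (1,2) (1,4) (5,4)

Derivation:
(0,4): no bracket -> illegal
(0,5): no bracket -> illegal
(0,6): no bracket -> illegal
(1,2): flips 1 -> legal
(1,3): no bracket -> illegal
(1,4): flips 2 -> legal
(1,6): no bracket -> illegal
(2,2): no bracket -> illegal
(2,5): no bracket -> illegal
(2,6): no bracket -> illegal
(3,1): no bracket -> illegal
(3,5): no bracket -> illegal
(4,1): no bracket -> illegal
(4,5): no bracket -> illegal
(4,6): no bracket -> illegal
(5,1): no bracket -> illegal
(5,3): no bracket -> illegal
(5,4): flips 2 -> legal
(5,6): no bracket -> illegal
(6,4): no bracket -> illegal
(6,5): no bracket -> illegal
(6,6): no bracket -> illegal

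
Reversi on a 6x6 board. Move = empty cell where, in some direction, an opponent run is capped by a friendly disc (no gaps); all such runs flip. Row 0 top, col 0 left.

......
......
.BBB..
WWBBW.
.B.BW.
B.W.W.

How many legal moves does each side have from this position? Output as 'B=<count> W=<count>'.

-- B to move --
(2,0): no bracket -> illegal
(2,4): no bracket -> illegal
(2,5): flips 1 -> legal
(3,5): flips 1 -> legal
(4,0): flips 1 -> legal
(4,2): no bracket -> illegal
(4,5): flips 2 -> legal
(5,1): no bracket -> illegal
(5,3): no bracket -> illegal
(5,5): flips 1 -> legal
B mobility = 5
-- W to move --
(1,0): flips 3 -> legal
(1,1): flips 3 -> legal
(1,2): flips 2 -> legal
(1,3): flips 1 -> legal
(1,4): no bracket -> illegal
(2,0): no bracket -> illegal
(2,4): no bracket -> illegal
(4,0): no bracket -> illegal
(4,2): flips 1 -> legal
(5,1): flips 1 -> legal
(5,3): no bracket -> illegal
W mobility = 6

Answer: B=5 W=6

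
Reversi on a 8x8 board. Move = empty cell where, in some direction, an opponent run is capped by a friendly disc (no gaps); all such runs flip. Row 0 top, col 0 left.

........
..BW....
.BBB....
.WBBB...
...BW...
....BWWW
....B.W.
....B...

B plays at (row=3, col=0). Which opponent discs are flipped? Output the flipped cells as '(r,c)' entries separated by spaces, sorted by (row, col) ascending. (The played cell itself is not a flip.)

Dir NW: edge -> no flip
Dir N: first cell '.' (not opp) -> no flip
Dir NE: first cell 'B' (not opp) -> no flip
Dir W: edge -> no flip
Dir E: opp run (3,1) capped by B -> flip
Dir SW: edge -> no flip
Dir S: first cell '.' (not opp) -> no flip
Dir SE: first cell '.' (not opp) -> no flip

Answer: (3,1)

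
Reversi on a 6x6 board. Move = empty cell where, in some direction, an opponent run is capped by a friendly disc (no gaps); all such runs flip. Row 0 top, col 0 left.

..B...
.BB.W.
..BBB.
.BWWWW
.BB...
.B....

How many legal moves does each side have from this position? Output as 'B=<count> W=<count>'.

Answer: B=5 W=7

Derivation:
-- B to move --
(0,3): no bracket -> illegal
(0,4): flips 1 -> legal
(0,5): flips 1 -> legal
(1,3): no bracket -> illegal
(1,5): no bracket -> illegal
(2,1): no bracket -> illegal
(2,5): no bracket -> illegal
(4,3): flips 1 -> legal
(4,4): flips 2 -> legal
(4,5): flips 1 -> legal
B mobility = 5
-- W to move --
(0,0): flips 2 -> legal
(0,1): flips 2 -> legal
(0,3): no bracket -> illegal
(1,0): no bracket -> illegal
(1,3): flips 2 -> legal
(1,5): flips 1 -> legal
(2,0): no bracket -> illegal
(2,1): no bracket -> illegal
(2,5): no bracket -> illegal
(3,0): flips 1 -> legal
(4,0): no bracket -> illegal
(4,3): no bracket -> illegal
(5,0): flips 1 -> legal
(5,2): flips 1 -> legal
(5,3): no bracket -> illegal
W mobility = 7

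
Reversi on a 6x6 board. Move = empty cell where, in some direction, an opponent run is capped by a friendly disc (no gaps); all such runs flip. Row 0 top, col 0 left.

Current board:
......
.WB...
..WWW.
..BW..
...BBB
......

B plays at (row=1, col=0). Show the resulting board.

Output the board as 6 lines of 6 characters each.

Answer: ......
BBB...
..WWW.
..BW..
...BBB
......

Derivation:
Place B at (1,0); scan 8 dirs for brackets.
Dir NW: edge -> no flip
Dir N: first cell '.' (not opp) -> no flip
Dir NE: first cell '.' (not opp) -> no flip
Dir W: edge -> no flip
Dir E: opp run (1,1) capped by B -> flip
Dir SW: edge -> no flip
Dir S: first cell '.' (not opp) -> no flip
Dir SE: first cell '.' (not opp) -> no flip
All flips: (1,1)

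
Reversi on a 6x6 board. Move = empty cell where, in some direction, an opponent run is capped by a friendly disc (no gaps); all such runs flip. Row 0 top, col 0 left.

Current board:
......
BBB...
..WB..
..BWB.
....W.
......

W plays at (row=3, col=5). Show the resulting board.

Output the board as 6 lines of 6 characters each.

Answer: ......
BBB...
..WB..
..BWWW
....W.
......

Derivation:
Place W at (3,5); scan 8 dirs for brackets.
Dir NW: first cell '.' (not opp) -> no flip
Dir N: first cell '.' (not opp) -> no flip
Dir NE: edge -> no flip
Dir W: opp run (3,4) capped by W -> flip
Dir E: edge -> no flip
Dir SW: first cell 'W' (not opp) -> no flip
Dir S: first cell '.' (not opp) -> no flip
Dir SE: edge -> no flip
All flips: (3,4)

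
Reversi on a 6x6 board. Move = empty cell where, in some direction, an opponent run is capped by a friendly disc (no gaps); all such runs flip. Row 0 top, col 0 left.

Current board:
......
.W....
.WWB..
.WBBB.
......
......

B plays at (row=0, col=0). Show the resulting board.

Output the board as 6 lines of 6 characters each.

Answer: B.....
.B....
.WBB..
.WBBB.
......
......

Derivation:
Place B at (0,0); scan 8 dirs for brackets.
Dir NW: edge -> no flip
Dir N: edge -> no flip
Dir NE: edge -> no flip
Dir W: edge -> no flip
Dir E: first cell '.' (not opp) -> no flip
Dir SW: edge -> no flip
Dir S: first cell '.' (not opp) -> no flip
Dir SE: opp run (1,1) (2,2) capped by B -> flip
All flips: (1,1) (2,2)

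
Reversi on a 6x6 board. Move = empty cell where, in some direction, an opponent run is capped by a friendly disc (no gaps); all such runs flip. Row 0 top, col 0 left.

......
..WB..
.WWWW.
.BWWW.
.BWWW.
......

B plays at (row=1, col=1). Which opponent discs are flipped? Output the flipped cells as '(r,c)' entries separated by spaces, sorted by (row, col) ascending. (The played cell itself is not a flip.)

Dir NW: first cell '.' (not opp) -> no flip
Dir N: first cell '.' (not opp) -> no flip
Dir NE: first cell '.' (not opp) -> no flip
Dir W: first cell '.' (not opp) -> no flip
Dir E: opp run (1,2) capped by B -> flip
Dir SW: first cell '.' (not opp) -> no flip
Dir S: opp run (2,1) capped by B -> flip
Dir SE: opp run (2,2) (3,3) (4,4), next='.' -> no flip

Answer: (1,2) (2,1)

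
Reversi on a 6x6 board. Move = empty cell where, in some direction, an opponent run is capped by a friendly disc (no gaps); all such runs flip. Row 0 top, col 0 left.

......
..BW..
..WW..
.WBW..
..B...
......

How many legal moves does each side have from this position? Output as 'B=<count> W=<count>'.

Answer: B=5 W=7

Derivation:
-- B to move --
(0,2): no bracket -> illegal
(0,3): no bracket -> illegal
(0,4): no bracket -> illegal
(1,1): no bracket -> illegal
(1,4): flips 2 -> legal
(2,0): flips 1 -> legal
(2,1): no bracket -> illegal
(2,4): flips 1 -> legal
(3,0): flips 1 -> legal
(3,4): flips 2 -> legal
(4,0): no bracket -> illegal
(4,1): no bracket -> illegal
(4,3): no bracket -> illegal
(4,4): no bracket -> illegal
B mobility = 5
-- W to move --
(0,1): flips 1 -> legal
(0,2): flips 1 -> legal
(0,3): no bracket -> illegal
(1,1): flips 1 -> legal
(2,1): no bracket -> illegal
(4,1): flips 1 -> legal
(4,3): no bracket -> illegal
(5,1): flips 1 -> legal
(5,2): flips 2 -> legal
(5,3): flips 1 -> legal
W mobility = 7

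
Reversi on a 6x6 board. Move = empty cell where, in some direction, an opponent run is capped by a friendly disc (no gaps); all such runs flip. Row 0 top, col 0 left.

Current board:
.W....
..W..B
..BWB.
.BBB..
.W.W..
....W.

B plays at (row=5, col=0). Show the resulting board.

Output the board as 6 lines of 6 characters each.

Answer: .W....
..W..B
..BWB.
.BBB..
.B.W..
B...W.

Derivation:
Place B at (5,0); scan 8 dirs for brackets.
Dir NW: edge -> no flip
Dir N: first cell '.' (not opp) -> no flip
Dir NE: opp run (4,1) capped by B -> flip
Dir W: edge -> no flip
Dir E: first cell '.' (not opp) -> no flip
Dir SW: edge -> no flip
Dir S: edge -> no flip
Dir SE: edge -> no flip
All flips: (4,1)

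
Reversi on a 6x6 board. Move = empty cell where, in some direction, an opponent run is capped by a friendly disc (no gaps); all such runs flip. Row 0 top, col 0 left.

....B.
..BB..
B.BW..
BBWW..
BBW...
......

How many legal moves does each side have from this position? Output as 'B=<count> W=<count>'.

Answer: B=7 W=6

Derivation:
-- B to move --
(1,4): flips 2 -> legal
(2,1): no bracket -> illegal
(2,4): flips 1 -> legal
(3,4): flips 3 -> legal
(4,3): flips 3 -> legal
(4,4): flips 1 -> legal
(5,1): no bracket -> illegal
(5,2): flips 2 -> legal
(5,3): flips 1 -> legal
B mobility = 7
-- W to move --
(0,1): flips 1 -> legal
(0,2): flips 2 -> legal
(0,3): flips 1 -> legal
(0,5): no bracket -> illegal
(1,0): no bracket -> illegal
(1,1): flips 1 -> legal
(1,4): no bracket -> illegal
(1,5): no bracket -> illegal
(2,1): flips 1 -> legal
(2,4): no bracket -> illegal
(5,0): flips 1 -> legal
(5,1): no bracket -> illegal
(5,2): no bracket -> illegal
W mobility = 6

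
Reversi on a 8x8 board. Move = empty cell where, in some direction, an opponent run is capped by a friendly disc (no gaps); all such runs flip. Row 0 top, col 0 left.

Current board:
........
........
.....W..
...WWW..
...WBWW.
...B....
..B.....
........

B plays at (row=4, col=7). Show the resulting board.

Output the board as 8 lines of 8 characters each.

Answer: ........
........
.....W..
...WWW..
...WBBBB
...B....
..B.....
........

Derivation:
Place B at (4,7); scan 8 dirs for brackets.
Dir NW: first cell '.' (not opp) -> no flip
Dir N: first cell '.' (not opp) -> no flip
Dir NE: edge -> no flip
Dir W: opp run (4,6) (4,5) capped by B -> flip
Dir E: edge -> no flip
Dir SW: first cell '.' (not opp) -> no flip
Dir S: first cell '.' (not opp) -> no flip
Dir SE: edge -> no flip
All flips: (4,5) (4,6)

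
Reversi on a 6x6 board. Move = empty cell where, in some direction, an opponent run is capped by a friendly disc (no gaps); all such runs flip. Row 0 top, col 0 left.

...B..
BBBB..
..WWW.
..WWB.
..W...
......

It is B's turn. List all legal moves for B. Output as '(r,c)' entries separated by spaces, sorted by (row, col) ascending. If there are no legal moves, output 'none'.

(1,4): flips 1 -> legal
(1,5): no bracket -> illegal
(2,1): no bracket -> illegal
(2,5): no bracket -> illegal
(3,1): flips 3 -> legal
(3,5): flips 1 -> legal
(4,1): no bracket -> illegal
(4,3): flips 2 -> legal
(4,4): flips 2 -> legal
(5,1): no bracket -> illegal
(5,2): flips 3 -> legal
(5,3): no bracket -> illegal

Answer: (1,4) (3,1) (3,5) (4,3) (4,4) (5,2)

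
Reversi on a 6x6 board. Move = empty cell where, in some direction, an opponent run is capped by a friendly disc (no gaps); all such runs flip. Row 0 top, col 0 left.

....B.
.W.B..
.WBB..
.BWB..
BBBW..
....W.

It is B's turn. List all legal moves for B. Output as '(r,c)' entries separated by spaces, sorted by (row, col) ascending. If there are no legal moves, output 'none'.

(0,0): flips 1 -> legal
(0,1): flips 2 -> legal
(0,2): no bracket -> illegal
(1,0): no bracket -> illegal
(1,2): no bracket -> illegal
(2,0): flips 1 -> legal
(3,0): no bracket -> illegal
(3,4): no bracket -> illegal
(4,4): flips 1 -> legal
(4,5): no bracket -> illegal
(5,2): no bracket -> illegal
(5,3): flips 1 -> legal
(5,5): no bracket -> illegal

Answer: (0,0) (0,1) (2,0) (4,4) (5,3)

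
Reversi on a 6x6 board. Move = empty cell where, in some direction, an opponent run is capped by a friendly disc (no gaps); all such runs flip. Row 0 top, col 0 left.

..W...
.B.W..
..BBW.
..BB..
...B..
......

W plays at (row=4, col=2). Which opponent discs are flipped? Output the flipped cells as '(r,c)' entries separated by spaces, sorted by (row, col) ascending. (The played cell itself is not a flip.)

Dir NW: first cell '.' (not opp) -> no flip
Dir N: opp run (3,2) (2,2), next='.' -> no flip
Dir NE: opp run (3,3) capped by W -> flip
Dir W: first cell '.' (not opp) -> no flip
Dir E: opp run (4,3), next='.' -> no flip
Dir SW: first cell '.' (not opp) -> no flip
Dir S: first cell '.' (not opp) -> no flip
Dir SE: first cell '.' (not opp) -> no flip

Answer: (3,3)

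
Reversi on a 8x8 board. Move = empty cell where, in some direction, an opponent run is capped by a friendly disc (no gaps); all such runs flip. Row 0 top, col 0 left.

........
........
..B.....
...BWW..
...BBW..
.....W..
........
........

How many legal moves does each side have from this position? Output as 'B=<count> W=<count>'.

Answer: B=6 W=6

Derivation:
-- B to move --
(2,3): no bracket -> illegal
(2,4): flips 1 -> legal
(2,5): flips 1 -> legal
(2,6): flips 1 -> legal
(3,6): flips 2 -> legal
(4,6): flips 1 -> legal
(5,4): no bracket -> illegal
(5,6): no bracket -> illegal
(6,4): no bracket -> illegal
(6,5): no bracket -> illegal
(6,6): flips 1 -> legal
B mobility = 6
-- W to move --
(1,1): flips 3 -> legal
(1,2): no bracket -> illegal
(1,3): no bracket -> illegal
(2,1): no bracket -> illegal
(2,3): no bracket -> illegal
(2,4): no bracket -> illegal
(3,1): no bracket -> illegal
(3,2): flips 1 -> legal
(4,2): flips 2 -> legal
(5,2): flips 1 -> legal
(5,3): flips 1 -> legal
(5,4): flips 1 -> legal
W mobility = 6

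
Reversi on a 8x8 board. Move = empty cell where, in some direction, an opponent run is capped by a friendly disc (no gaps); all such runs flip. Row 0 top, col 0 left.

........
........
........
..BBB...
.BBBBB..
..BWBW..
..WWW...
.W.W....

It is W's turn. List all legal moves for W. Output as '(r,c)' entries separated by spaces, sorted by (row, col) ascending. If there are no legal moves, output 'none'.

Answer: (2,2) (2,3) (2,4) (3,0) (3,1) (3,5) (3,6) (5,1)

Derivation:
(2,1): no bracket -> illegal
(2,2): flips 5 -> legal
(2,3): flips 2 -> legal
(2,4): flips 3 -> legal
(2,5): no bracket -> illegal
(3,0): flips 2 -> legal
(3,1): flips 1 -> legal
(3,5): flips 2 -> legal
(3,6): flips 2 -> legal
(4,0): no bracket -> illegal
(4,6): no bracket -> illegal
(5,0): no bracket -> illegal
(5,1): flips 1 -> legal
(5,6): no bracket -> illegal
(6,1): no bracket -> illegal
(6,5): no bracket -> illegal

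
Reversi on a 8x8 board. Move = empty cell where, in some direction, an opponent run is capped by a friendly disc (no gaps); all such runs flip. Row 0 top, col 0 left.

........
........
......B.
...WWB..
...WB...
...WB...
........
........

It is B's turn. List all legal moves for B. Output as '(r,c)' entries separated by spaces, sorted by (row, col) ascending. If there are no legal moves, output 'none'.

Answer: (2,2) (2,4) (3,2) (4,2) (5,2) (6,2)

Derivation:
(2,2): flips 1 -> legal
(2,3): no bracket -> illegal
(2,4): flips 1 -> legal
(2,5): no bracket -> illegal
(3,2): flips 3 -> legal
(4,2): flips 1 -> legal
(4,5): no bracket -> illegal
(5,2): flips 1 -> legal
(6,2): flips 1 -> legal
(6,3): no bracket -> illegal
(6,4): no bracket -> illegal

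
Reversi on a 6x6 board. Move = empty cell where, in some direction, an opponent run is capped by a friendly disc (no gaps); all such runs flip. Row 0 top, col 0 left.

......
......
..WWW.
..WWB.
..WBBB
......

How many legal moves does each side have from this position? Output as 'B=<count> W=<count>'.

Answer: B=7 W=4

Derivation:
-- B to move --
(1,1): flips 2 -> legal
(1,2): flips 1 -> legal
(1,3): flips 2 -> legal
(1,4): flips 1 -> legal
(1,5): no bracket -> illegal
(2,1): flips 1 -> legal
(2,5): no bracket -> illegal
(3,1): flips 2 -> legal
(3,5): no bracket -> illegal
(4,1): flips 1 -> legal
(5,1): no bracket -> illegal
(5,2): no bracket -> illegal
(5,3): no bracket -> illegal
B mobility = 7
-- W to move --
(2,5): no bracket -> illegal
(3,5): flips 1 -> legal
(5,2): no bracket -> illegal
(5,3): flips 1 -> legal
(5,4): flips 3 -> legal
(5,5): flips 1 -> legal
W mobility = 4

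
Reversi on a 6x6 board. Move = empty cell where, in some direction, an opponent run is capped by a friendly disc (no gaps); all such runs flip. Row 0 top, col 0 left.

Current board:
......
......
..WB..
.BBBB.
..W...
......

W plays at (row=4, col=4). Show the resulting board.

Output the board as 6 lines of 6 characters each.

Answer: ......
......
..WB..
.BBWB.
..W.W.
......

Derivation:
Place W at (4,4); scan 8 dirs for brackets.
Dir NW: opp run (3,3) capped by W -> flip
Dir N: opp run (3,4), next='.' -> no flip
Dir NE: first cell '.' (not opp) -> no flip
Dir W: first cell '.' (not opp) -> no flip
Dir E: first cell '.' (not opp) -> no flip
Dir SW: first cell '.' (not opp) -> no flip
Dir S: first cell '.' (not opp) -> no flip
Dir SE: first cell '.' (not opp) -> no flip
All flips: (3,3)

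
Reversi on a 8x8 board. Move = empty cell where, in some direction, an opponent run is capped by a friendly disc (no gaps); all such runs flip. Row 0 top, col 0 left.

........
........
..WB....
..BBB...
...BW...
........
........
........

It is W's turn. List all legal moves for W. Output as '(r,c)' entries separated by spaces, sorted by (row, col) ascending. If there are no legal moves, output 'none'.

(1,2): no bracket -> illegal
(1,3): no bracket -> illegal
(1,4): no bracket -> illegal
(2,1): no bracket -> illegal
(2,4): flips 2 -> legal
(2,5): no bracket -> illegal
(3,1): no bracket -> illegal
(3,5): no bracket -> illegal
(4,1): no bracket -> illegal
(4,2): flips 2 -> legal
(4,5): no bracket -> illegal
(5,2): no bracket -> illegal
(5,3): no bracket -> illegal
(5,4): no bracket -> illegal

Answer: (2,4) (4,2)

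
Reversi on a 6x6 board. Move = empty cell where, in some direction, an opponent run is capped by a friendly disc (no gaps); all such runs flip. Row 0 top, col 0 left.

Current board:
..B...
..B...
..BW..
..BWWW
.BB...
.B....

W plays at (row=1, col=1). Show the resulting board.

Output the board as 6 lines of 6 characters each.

Answer: ..B...
.WB...
..WW..
..BWWW
.BB...
.B....

Derivation:
Place W at (1,1); scan 8 dirs for brackets.
Dir NW: first cell '.' (not opp) -> no flip
Dir N: first cell '.' (not opp) -> no flip
Dir NE: opp run (0,2), next=edge -> no flip
Dir W: first cell '.' (not opp) -> no flip
Dir E: opp run (1,2), next='.' -> no flip
Dir SW: first cell '.' (not opp) -> no flip
Dir S: first cell '.' (not opp) -> no flip
Dir SE: opp run (2,2) capped by W -> flip
All flips: (2,2)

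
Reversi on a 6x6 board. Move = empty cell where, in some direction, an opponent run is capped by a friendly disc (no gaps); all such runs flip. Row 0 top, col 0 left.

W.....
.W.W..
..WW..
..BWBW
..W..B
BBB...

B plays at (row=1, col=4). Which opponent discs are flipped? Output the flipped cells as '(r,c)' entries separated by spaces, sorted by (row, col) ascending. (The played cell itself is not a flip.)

Dir NW: first cell '.' (not opp) -> no flip
Dir N: first cell '.' (not opp) -> no flip
Dir NE: first cell '.' (not opp) -> no flip
Dir W: opp run (1,3), next='.' -> no flip
Dir E: first cell '.' (not opp) -> no flip
Dir SW: opp run (2,3) capped by B -> flip
Dir S: first cell '.' (not opp) -> no flip
Dir SE: first cell '.' (not opp) -> no flip

Answer: (2,3)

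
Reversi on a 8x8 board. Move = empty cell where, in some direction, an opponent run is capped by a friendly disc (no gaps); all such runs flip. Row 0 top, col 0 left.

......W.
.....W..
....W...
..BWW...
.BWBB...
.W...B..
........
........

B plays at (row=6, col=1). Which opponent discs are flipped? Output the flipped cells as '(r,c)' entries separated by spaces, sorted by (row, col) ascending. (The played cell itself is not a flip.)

Dir NW: first cell '.' (not opp) -> no flip
Dir N: opp run (5,1) capped by B -> flip
Dir NE: first cell '.' (not opp) -> no flip
Dir W: first cell '.' (not opp) -> no flip
Dir E: first cell '.' (not opp) -> no flip
Dir SW: first cell '.' (not opp) -> no flip
Dir S: first cell '.' (not opp) -> no flip
Dir SE: first cell '.' (not opp) -> no flip

Answer: (5,1)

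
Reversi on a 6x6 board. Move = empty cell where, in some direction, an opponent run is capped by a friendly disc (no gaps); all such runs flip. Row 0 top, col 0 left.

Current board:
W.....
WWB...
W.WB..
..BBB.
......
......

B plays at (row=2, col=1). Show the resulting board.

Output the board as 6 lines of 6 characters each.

Place B at (2,1); scan 8 dirs for brackets.
Dir NW: opp run (1,0), next=edge -> no flip
Dir N: opp run (1,1), next='.' -> no flip
Dir NE: first cell 'B' (not opp) -> no flip
Dir W: opp run (2,0), next=edge -> no flip
Dir E: opp run (2,2) capped by B -> flip
Dir SW: first cell '.' (not opp) -> no flip
Dir S: first cell '.' (not opp) -> no flip
Dir SE: first cell 'B' (not opp) -> no flip
All flips: (2,2)

Answer: W.....
WWB...
WBBB..
..BBB.
......
......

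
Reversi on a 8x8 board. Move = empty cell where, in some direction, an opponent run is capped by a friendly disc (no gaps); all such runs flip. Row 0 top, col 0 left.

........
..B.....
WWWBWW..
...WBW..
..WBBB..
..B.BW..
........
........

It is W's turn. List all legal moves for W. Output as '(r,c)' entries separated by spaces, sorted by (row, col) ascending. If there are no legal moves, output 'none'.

Answer: (0,2) (0,3) (1,3) (4,6) (5,3) (6,1) (6,2) (6,4)

Derivation:
(0,1): no bracket -> illegal
(0,2): flips 1 -> legal
(0,3): flips 1 -> legal
(1,1): no bracket -> illegal
(1,3): flips 1 -> legal
(1,4): no bracket -> illegal
(3,2): no bracket -> illegal
(3,6): no bracket -> illegal
(4,1): no bracket -> illegal
(4,6): flips 3 -> legal
(5,1): no bracket -> illegal
(5,3): flips 3 -> legal
(5,6): no bracket -> illegal
(6,1): flips 3 -> legal
(6,2): flips 1 -> legal
(6,3): no bracket -> illegal
(6,4): flips 3 -> legal
(6,5): no bracket -> illegal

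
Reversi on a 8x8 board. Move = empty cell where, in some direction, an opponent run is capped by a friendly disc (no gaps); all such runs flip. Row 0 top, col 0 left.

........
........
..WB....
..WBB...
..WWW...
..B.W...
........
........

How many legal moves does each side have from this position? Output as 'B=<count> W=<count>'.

Answer: B=9 W=7

Derivation:
-- B to move --
(1,1): flips 1 -> legal
(1,2): flips 3 -> legal
(1,3): no bracket -> illegal
(2,1): flips 1 -> legal
(3,1): flips 1 -> legal
(3,5): no bracket -> illegal
(4,1): flips 1 -> legal
(4,5): no bracket -> illegal
(5,1): flips 1 -> legal
(5,3): flips 1 -> legal
(5,5): flips 1 -> legal
(6,3): no bracket -> illegal
(6,4): flips 2 -> legal
(6,5): no bracket -> illegal
B mobility = 9
-- W to move --
(1,2): no bracket -> illegal
(1,3): flips 2 -> legal
(1,4): flips 1 -> legal
(2,4): flips 3 -> legal
(2,5): flips 1 -> legal
(3,5): flips 2 -> legal
(4,1): no bracket -> illegal
(4,5): no bracket -> illegal
(5,1): no bracket -> illegal
(5,3): no bracket -> illegal
(6,1): flips 1 -> legal
(6,2): flips 1 -> legal
(6,3): no bracket -> illegal
W mobility = 7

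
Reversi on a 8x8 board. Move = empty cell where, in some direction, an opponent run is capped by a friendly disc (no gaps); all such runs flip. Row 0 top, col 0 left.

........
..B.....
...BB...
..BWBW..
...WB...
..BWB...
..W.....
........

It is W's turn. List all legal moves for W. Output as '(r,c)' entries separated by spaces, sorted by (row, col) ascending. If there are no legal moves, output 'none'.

Answer: (1,3) (1,5) (2,1) (2,5) (3,1) (4,2) (4,5) (5,1) (5,5) (6,1) (6,5)

Derivation:
(0,1): no bracket -> illegal
(0,2): no bracket -> illegal
(0,3): no bracket -> illegal
(1,1): no bracket -> illegal
(1,3): flips 2 -> legal
(1,4): no bracket -> illegal
(1,5): flips 1 -> legal
(2,1): flips 1 -> legal
(2,2): no bracket -> illegal
(2,5): flips 1 -> legal
(3,1): flips 1 -> legal
(4,1): no bracket -> illegal
(4,2): flips 1 -> legal
(4,5): flips 1 -> legal
(5,1): flips 1 -> legal
(5,5): flips 2 -> legal
(6,1): flips 1 -> legal
(6,3): no bracket -> illegal
(6,4): no bracket -> illegal
(6,5): flips 1 -> legal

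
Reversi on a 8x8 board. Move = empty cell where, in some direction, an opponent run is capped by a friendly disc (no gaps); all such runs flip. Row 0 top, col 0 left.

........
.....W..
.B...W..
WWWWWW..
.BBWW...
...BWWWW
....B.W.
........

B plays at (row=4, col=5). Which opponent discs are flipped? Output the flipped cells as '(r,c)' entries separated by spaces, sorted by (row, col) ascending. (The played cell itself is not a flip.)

Dir NW: opp run (3,4), next='.' -> no flip
Dir N: opp run (3,5) (2,5) (1,5), next='.' -> no flip
Dir NE: first cell '.' (not opp) -> no flip
Dir W: opp run (4,4) (4,3) capped by B -> flip
Dir E: first cell '.' (not opp) -> no flip
Dir SW: opp run (5,4), next='.' -> no flip
Dir S: opp run (5,5), next='.' -> no flip
Dir SE: opp run (5,6), next='.' -> no flip

Answer: (4,3) (4,4)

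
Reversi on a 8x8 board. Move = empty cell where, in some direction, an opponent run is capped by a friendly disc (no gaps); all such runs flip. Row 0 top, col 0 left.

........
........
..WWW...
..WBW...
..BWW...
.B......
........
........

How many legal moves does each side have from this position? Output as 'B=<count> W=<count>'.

-- B to move --
(1,1): flips 1 -> legal
(1,2): flips 2 -> legal
(1,3): flips 1 -> legal
(1,4): no bracket -> illegal
(1,5): flips 1 -> legal
(2,1): no bracket -> illegal
(2,5): no bracket -> illegal
(3,1): flips 1 -> legal
(3,5): flips 1 -> legal
(4,1): no bracket -> illegal
(4,5): flips 2 -> legal
(5,2): no bracket -> illegal
(5,3): flips 1 -> legal
(5,4): no bracket -> illegal
(5,5): flips 1 -> legal
B mobility = 9
-- W to move --
(3,1): no bracket -> illegal
(4,0): no bracket -> illegal
(4,1): flips 1 -> legal
(5,0): no bracket -> illegal
(5,2): flips 1 -> legal
(5,3): no bracket -> illegal
(6,0): flips 3 -> legal
(6,1): no bracket -> illegal
(6,2): no bracket -> illegal
W mobility = 3

Answer: B=9 W=3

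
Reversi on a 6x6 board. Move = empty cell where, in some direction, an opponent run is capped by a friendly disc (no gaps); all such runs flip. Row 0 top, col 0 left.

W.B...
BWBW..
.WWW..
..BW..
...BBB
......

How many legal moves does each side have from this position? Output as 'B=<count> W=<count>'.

Answer: B=6 W=9

Derivation:
-- B to move --
(0,1): no bracket -> illegal
(0,3): flips 3 -> legal
(0,4): no bracket -> illegal
(1,4): flips 2 -> legal
(2,0): flips 1 -> legal
(2,4): flips 1 -> legal
(3,0): flips 1 -> legal
(3,1): no bracket -> illegal
(3,4): flips 2 -> legal
(4,2): no bracket -> illegal
B mobility = 6
-- W to move --
(0,1): flips 1 -> legal
(0,3): flips 1 -> legal
(2,0): flips 1 -> legal
(3,1): flips 1 -> legal
(3,4): no bracket -> illegal
(3,5): no bracket -> illegal
(4,1): flips 1 -> legal
(4,2): flips 1 -> legal
(5,2): no bracket -> illegal
(5,3): flips 1 -> legal
(5,4): flips 2 -> legal
(5,5): flips 1 -> legal
W mobility = 9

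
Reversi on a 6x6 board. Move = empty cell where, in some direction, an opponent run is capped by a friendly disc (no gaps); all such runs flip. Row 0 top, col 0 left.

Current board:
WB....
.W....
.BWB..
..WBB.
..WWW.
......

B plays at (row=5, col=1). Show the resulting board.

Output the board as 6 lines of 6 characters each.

Answer: WB....
.W....
.BWB..
..WBB.
..BWW.
.B....

Derivation:
Place B at (5,1); scan 8 dirs for brackets.
Dir NW: first cell '.' (not opp) -> no flip
Dir N: first cell '.' (not opp) -> no flip
Dir NE: opp run (4,2) capped by B -> flip
Dir W: first cell '.' (not opp) -> no flip
Dir E: first cell '.' (not opp) -> no flip
Dir SW: edge -> no flip
Dir S: edge -> no flip
Dir SE: edge -> no flip
All flips: (4,2)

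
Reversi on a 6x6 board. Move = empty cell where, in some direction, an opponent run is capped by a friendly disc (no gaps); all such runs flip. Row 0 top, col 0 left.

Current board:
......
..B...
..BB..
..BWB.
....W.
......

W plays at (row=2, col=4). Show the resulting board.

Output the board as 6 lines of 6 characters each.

Answer: ......
..B...
..BBW.
..BWW.
....W.
......

Derivation:
Place W at (2,4); scan 8 dirs for brackets.
Dir NW: first cell '.' (not opp) -> no flip
Dir N: first cell '.' (not opp) -> no flip
Dir NE: first cell '.' (not opp) -> no flip
Dir W: opp run (2,3) (2,2), next='.' -> no flip
Dir E: first cell '.' (not opp) -> no flip
Dir SW: first cell 'W' (not opp) -> no flip
Dir S: opp run (3,4) capped by W -> flip
Dir SE: first cell '.' (not opp) -> no flip
All flips: (3,4)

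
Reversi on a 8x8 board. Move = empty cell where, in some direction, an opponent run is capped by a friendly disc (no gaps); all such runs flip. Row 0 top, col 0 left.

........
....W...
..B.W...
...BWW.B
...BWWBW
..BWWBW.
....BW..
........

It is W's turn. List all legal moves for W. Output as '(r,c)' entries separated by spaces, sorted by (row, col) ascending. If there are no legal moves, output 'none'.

(1,1): flips 2 -> legal
(1,2): no bracket -> illegal
(1,3): no bracket -> illegal
(2,1): no bracket -> illegal
(2,3): flips 2 -> legal
(2,6): no bracket -> illegal
(2,7): flips 1 -> legal
(3,1): no bracket -> illegal
(3,2): flips 2 -> legal
(3,6): flips 1 -> legal
(4,1): no bracket -> illegal
(4,2): flips 2 -> legal
(5,1): flips 1 -> legal
(5,7): flips 1 -> legal
(6,1): flips 2 -> legal
(6,2): no bracket -> illegal
(6,3): flips 1 -> legal
(6,6): flips 1 -> legal
(7,3): no bracket -> illegal
(7,4): flips 1 -> legal
(7,5): flips 1 -> legal

Answer: (1,1) (2,3) (2,7) (3,2) (3,6) (4,2) (5,1) (5,7) (6,1) (6,3) (6,6) (7,4) (7,5)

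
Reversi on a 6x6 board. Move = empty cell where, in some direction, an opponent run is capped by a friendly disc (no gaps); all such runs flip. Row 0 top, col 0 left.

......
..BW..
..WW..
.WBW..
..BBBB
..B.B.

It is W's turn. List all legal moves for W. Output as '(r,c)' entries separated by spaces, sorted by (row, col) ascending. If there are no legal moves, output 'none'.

Answer: (0,1) (0,2) (1,1) (4,1) (5,1) (5,3) (5,5)

Derivation:
(0,1): flips 1 -> legal
(0,2): flips 1 -> legal
(0,3): no bracket -> illegal
(1,1): flips 1 -> legal
(2,1): no bracket -> illegal
(3,4): no bracket -> illegal
(3,5): no bracket -> illegal
(4,1): flips 1 -> legal
(5,1): flips 1 -> legal
(5,3): flips 2 -> legal
(5,5): flips 1 -> legal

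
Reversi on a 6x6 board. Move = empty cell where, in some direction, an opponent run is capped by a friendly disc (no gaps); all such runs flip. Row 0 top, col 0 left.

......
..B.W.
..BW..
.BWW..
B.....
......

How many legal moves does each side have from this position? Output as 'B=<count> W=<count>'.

Answer: B=4 W=5

Derivation:
-- B to move --
(0,3): no bracket -> illegal
(0,4): no bracket -> illegal
(0,5): no bracket -> illegal
(1,3): no bracket -> illegal
(1,5): no bracket -> illegal
(2,1): no bracket -> illegal
(2,4): flips 1 -> legal
(2,5): no bracket -> illegal
(3,4): flips 3 -> legal
(4,1): no bracket -> illegal
(4,2): flips 1 -> legal
(4,3): no bracket -> illegal
(4,4): flips 1 -> legal
B mobility = 4
-- W to move --
(0,1): flips 1 -> legal
(0,2): flips 2 -> legal
(0,3): no bracket -> illegal
(1,1): flips 1 -> legal
(1,3): no bracket -> illegal
(2,0): no bracket -> illegal
(2,1): flips 1 -> legal
(3,0): flips 1 -> legal
(4,1): no bracket -> illegal
(4,2): no bracket -> illegal
(5,0): no bracket -> illegal
(5,1): no bracket -> illegal
W mobility = 5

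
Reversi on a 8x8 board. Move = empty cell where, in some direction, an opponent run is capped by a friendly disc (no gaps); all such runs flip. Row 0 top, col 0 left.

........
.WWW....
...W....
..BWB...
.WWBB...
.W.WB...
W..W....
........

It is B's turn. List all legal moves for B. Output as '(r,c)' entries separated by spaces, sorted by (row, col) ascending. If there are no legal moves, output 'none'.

(0,0): no bracket -> illegal
(0,1): flips 2 -> legal
(0,2): no bracket -> illegal
(0,3): flips 3 -> legal
(0,4): no bracket -> illegal
(1,0): no bracket -> illegal
(1,4): flips 1 -> legal
(2,0): no bracket -> illegal
(2,1): no bracket -> illegal
(2,2): flips 1 -> legal
(2,4): no bracket -> illegal
(3,0): no bracket -> illegal
(3,1): no bracket -> illegal
(4,0): flips 2 -> legal
(5,0): flips 1 -> legal
(5,2): flips 2 -> legal
(6,1): no bracket -> illegal
(6,2): flips 1 -> legal
(6,4): no bracket -> illegal
(7,0): no bracket -> illegal
(7,1): no bracket -> illegal
(7,2): flips 1 -> legal
(7,3): flips 2 -> legal
(7,4): no bracket -> illegal

Answer: (0,1) (0,3) (1,4) (2,2) (4,0) (5,0) (5,2) (6,2) (7,2) (7,3)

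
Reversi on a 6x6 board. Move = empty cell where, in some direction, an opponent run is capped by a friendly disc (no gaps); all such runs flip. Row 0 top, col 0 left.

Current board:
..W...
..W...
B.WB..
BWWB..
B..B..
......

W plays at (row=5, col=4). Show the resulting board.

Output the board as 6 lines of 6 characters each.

Answer: ..W...
..W...
B.WB..
BWWB..
B..W..
....W.

Derivation:
Place W at (5,4); scan 8 dirs for brackets.
Dir NW: opp run (4,3) capped by W -> flip
Dir N: first cell '.' (not opp) -> no flip
Dir NE: first cell '.' (not opp) -> no flip
Dir W: first cell '.' (not opp) -> no flip
Dir E: first cell '.' (not opp) -> no flip
Dir SW: edge -> no flip
Dir S: edge -> no flip
Dir SE: edge -> no flip
All flips: (4,3)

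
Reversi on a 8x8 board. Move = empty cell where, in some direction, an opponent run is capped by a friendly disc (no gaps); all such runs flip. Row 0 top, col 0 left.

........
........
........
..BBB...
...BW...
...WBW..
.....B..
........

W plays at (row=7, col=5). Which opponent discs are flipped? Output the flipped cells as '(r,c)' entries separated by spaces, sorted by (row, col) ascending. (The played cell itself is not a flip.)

Answer: (6,5)

Derivation:
Dir NW: first cell '.' (not opp) -> no flip
Dir N: opp run (6,5) capped by W -> flip
Dir NE: first cell '.' (not opp) -> no flip
Dir W: first cell '.' (not opp) -> no flip
Dir E: first cell '.' (not opp) -> no flip
Dir SW: edge -> no flip
Dir S: edge -> no flip
Dir SE: edge -> no flip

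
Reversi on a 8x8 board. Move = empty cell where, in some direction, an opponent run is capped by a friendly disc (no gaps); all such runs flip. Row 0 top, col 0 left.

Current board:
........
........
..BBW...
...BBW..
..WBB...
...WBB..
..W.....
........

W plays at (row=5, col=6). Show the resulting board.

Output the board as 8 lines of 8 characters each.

Answer: ........
........
..BBW...
...BBW..
..WBB...
...WWWW.
..W.....
........

Derivation:
Place W at (5,6); scan 8 dirs for brackets.
Dir NW: first cell '.' (not opp) -> no flip
Dir N: first cell '.' (not opp) -> no flip
Dir NE: first cell '.' (not opp) -> no flip
Dir W: opp run (5,5) (5,4) capped by W -> flip
Dir E: first cell '.' (not opp) -> no flip
Dir SW: first cell '.' (not opp) -> no flip
Dir S: first cell '.' (not opp) -> no flip
Dir SE: first cell '.' (not opp) -> no flip
All flips: (5,4) (5,5)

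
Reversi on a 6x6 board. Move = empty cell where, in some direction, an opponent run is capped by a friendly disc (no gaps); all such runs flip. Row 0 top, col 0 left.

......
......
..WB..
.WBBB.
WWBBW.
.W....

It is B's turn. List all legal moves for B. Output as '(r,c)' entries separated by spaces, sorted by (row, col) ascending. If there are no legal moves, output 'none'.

(1,1): flips 1 -> legal
(1,2): flips 1 -> legal
(1,3): no bracket -> illegal
(2,0): flips 1 -> legal
(2,1): flips 1 -> legal
(3,0): flips 1 -> legal
(3,5): no bracket -> illegal
(4,5): flips 1 -> legal
(5,0): flips 1 -> legal
(5,2): no bracket -> illegal
(5,3): no bracket -> illegal
(5,4): flips 1 -> legal
(5,5): flips 1 -> legal

Answer: (1,1) (1,2) (2,0) (2,1) (3,0) (4,5) (5,0) (5,4) (5,5)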